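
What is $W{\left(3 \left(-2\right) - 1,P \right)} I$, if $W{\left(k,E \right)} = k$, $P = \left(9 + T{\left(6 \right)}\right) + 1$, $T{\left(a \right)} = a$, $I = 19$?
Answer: $-133$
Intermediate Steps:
$P = 16$ ($P = \left(9 + 6\right) + 1 = 15 + 1 = 16$)
$W{\left(3 \left(-2\right) - 1,P \right)} I = \left(3 \left(-2\right) - 1\right) 19 = \left(-6 - 1\right) 19 = \left(-7\right) 19 = -133$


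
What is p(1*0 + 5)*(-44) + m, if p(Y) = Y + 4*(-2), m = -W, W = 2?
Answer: 130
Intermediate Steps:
m = -2 (m = -1*2 = -2)
p(Y) = -8 + Y (p(Y) = Y - 8 = -8 + Y)
p(1*0 + 5)*(-44) + m = (-8 + (1*0 + 5))*(-44) - 2 = (-8 + (0 + 5))*(-44) - 2 = (-8 + 5)*(-44) - 2 = -3*(-44) - 2 = 132 - 2 = 130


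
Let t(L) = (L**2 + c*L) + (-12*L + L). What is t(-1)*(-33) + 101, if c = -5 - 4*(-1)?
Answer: -328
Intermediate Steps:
c = -1 (c = -5 + 4 = -1)
t(L) = L**2 - 12*L (t(L) = (L**2 - L) + (-12*L + L) = (L**2 - L) - 11*L = L**2 - 12*L)
t(-1)*(-33) + 101 = -(-12 - 1)*(-33) + 101 = -1*(-13)*(-33) + 101 = 13*(-33) + 101 = -429 + 101 = -328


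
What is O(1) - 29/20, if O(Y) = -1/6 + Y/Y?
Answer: -37/60 ≈ -0.61667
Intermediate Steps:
O(Y) = 5/6 (O(Y) = -1*1/6 + 1 = -1/6 + 1 = 5/6)
O(1) - 29/20 = 5/6 - 29/20 = -37/60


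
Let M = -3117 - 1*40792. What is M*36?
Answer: -1580724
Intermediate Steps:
M = -43909 (M = -3117 - 40792 = -43909)
M*36 = -43909*36 = -1580724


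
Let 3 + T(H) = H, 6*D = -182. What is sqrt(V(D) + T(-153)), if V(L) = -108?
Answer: 2*I*sqrt(66) ≈ 16.248*I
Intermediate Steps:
D = -91/3 (D = (1/6)*(-182) = -91/3 ≈ -30.333)
T(H) = -3 + H
sqrt(V(D) + T(-153)) = sqrt(-108 + (-3 - 153)) = sqrt(-108 - 156) = sqrt(-264) = 2*I*sqrt(66)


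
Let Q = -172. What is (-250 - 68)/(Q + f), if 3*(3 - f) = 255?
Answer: 159/127 ≈ 1.2520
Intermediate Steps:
f = -82 (f = 3 - ⅓*255 = 3 - 85 = -82)
(-250 - 68)/(Q + f) = (-250 - 68)/(-172 - 82) = -318/(-254) = -318*(-1/254) = 159/127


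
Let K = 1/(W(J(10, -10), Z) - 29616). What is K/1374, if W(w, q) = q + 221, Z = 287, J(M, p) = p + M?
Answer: -1/39994392 ≈ -2.5004e-8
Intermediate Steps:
J(M, p) = M + p
W(w, q) = 221 + q
K = -1/29108 (K = 1/((221 + 287) - 29616) = 1/(508 - 29616) = 1/(-29108) = -1/29108 ≈ -3.4355e-5)
K/1374 = -1/29108/1374 = -1/29108*1/1374 = -1/39994392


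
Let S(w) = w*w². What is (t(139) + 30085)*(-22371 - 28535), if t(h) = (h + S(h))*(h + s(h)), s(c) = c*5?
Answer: -114027009594842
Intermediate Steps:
S(w) = w³
s(c) = 5*c
t(h) = 6*h*(h + h³) (t(h) = (h + h³)*(h + 5*h) = (h + h³)*(6*h) = 6*h*(h + h³))
(t(139) + 30085)*(-22371 - 28535) = (6*139²*(1 + 139²) + 30085)*(-22371 - 28535) = (6*19321*(1 + 19321) + 30085)*(-50906) = (6*19321*19322 + 30085)*(-50906) = (2239922172 + 30085)*(-50906) = 2239952257*(-50906) = -114027009594842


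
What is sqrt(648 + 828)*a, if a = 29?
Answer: 174*sqrt(41) ≈ 1114.1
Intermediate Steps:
sqrt(648 + 828)*a = sqrt(648 + 828)*29 = sqrt(1476)*29 = (6*sqrt(41))*29 = 174*sqrt(41)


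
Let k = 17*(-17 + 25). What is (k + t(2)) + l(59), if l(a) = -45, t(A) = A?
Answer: 93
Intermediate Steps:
k = 136 (k = 17*8 = 136)
(k + t(2)) + l(59) = (136 + 2) - 45 = 138 - 45 = 93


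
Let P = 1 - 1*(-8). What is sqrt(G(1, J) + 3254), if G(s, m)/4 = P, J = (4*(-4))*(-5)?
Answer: sqrt(3290) ≈ 57.359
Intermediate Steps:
J = 80 (J = -16*(-5) = 80)
P = 9 (P = 1 + 8 = 9)
G(s, m) = 36 (G(s, m) = 4*9 = 36)
sqrt(G(1, J) + 3254) = sqrt(36 + 3254) = sqrt(3290)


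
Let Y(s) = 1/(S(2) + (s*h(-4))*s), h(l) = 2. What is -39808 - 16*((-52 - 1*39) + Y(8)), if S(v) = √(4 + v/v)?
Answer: -628169456/16379 + 16*√5/16379 ≈ -38352.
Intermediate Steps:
S(v) = √5 (S(v) = √(4 + 1) = √5)
Y(s) = 1/(√5 + 2*s²) (Y(s) = 1/(√5 + (s*2)*s) = 1/(√5 + (2*s)*s) = 1/(√5 + 2*s²))
-39808 - 16*((-52 - 1*39) + Y(8)) = -39808 - 16*((-52 - 1*39) + 1/(√5 + 2*8²)) = -39808 - 16*((-52 - 39) + 1/(√5 + 2*64)) = -39808 - 16*(-91 + 1/(√5 + 128)) = -39808 - 16*(-91 + 1/(128 + √5)) = -39808 - (-1456 + 16/(128 + √5)) = -39808 + (1456 - 16/(128 + √5)) = -38352 - 16/(128 + √5)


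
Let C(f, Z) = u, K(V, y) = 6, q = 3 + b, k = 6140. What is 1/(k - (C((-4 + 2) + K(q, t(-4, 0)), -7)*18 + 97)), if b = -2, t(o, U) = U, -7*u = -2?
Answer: 7/42265 ≈ 0.00016562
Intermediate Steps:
u = 2/7 (u = -1/7*(-2) = 2/7 ≈ 0.28571)
q = 1 (q = 3 - 2 = 1)
C(f, Z) = 2/7
1/(k - (C((-4 + 2) + K(q, t(-4, 0)), -7)*18 + 97)) = 1/(6140 - ((2/7)*18 + 97)) = 1/(6140 - (36/7 + 97)) = 1/(6140 - 1*715/7) = 1/(6140 - 715/7) = 1/(42265/7) = 7/42265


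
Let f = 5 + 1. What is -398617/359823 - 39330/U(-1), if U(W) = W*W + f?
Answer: -14154628909/2518761 ≈ -5619.7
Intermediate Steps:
f = 6
U(W) = 6 + W**2 (U(W) = W*W + 6 = W**2 + 6 = 6 + W**2)
-398617/359823 - 39330/U(-1) = -398617/359823 - 39330/(6 + (-1)**2) = -398617*1/359823 - 39330/(6 + 1) = -398617/359823 - 39330/7 = -14154628909/2518761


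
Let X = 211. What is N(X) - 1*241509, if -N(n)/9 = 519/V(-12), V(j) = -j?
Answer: -967593/4 ≈ -2.4190e+5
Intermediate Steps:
N(n) = -1557/4 (N(n) = -4671/((-1*(-12))) = -4671/12 = -9*173/4 = -1557/4)
N(X) - 1*241509 = -1557/4 - 1*241509 = -1557/4 - 241509 = -967593/4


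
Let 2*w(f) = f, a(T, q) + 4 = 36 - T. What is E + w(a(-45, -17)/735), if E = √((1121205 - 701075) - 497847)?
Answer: 11/210 + I*√77717 ≈ 0.052381 + 278.78*I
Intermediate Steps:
a(T, q) = 32 - T (a(T, q) = -4 + (36 - T) = 32 - T)
w(f) = f/2
E = I*√77717 (E = √(420130 - 497847) = √(-77717) = I*√77717 ≈ 278.78*I)
E + w(a(-45, -17)/735) = I*√77717 + ((32 - 1*(-45))/735)/2 = I*√77717 + ((32 + 45)*(1/735))/2 = I*√77717 + (77*(1/735))/2 = I*√77717 + (½)*(11/105) = I*√77717 + 11/210 = 11/210 + I*√77717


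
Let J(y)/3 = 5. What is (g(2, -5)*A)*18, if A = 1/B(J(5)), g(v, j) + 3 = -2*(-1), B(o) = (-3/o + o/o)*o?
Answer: -3/2 ≈ -1.5000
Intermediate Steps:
J(y) = 15 (J(y) = 3*5 = 15)
B(o) = o*(1 - 3/o) (B(o) = (-3/o + 1)*o = (1 - 3/o)*o = o*(1 - 3/o))
g(v, j) = -1 (g(v, j) = -3 - 2*(-1) = -3 + 2 = -1)
A = 1/12 (A = 1/(-3 + 15) = 1/12 ≈ 0.083333)
(g(2, -5)*A)*18 = -1*1/12*18 = -1/12*18 = -3/2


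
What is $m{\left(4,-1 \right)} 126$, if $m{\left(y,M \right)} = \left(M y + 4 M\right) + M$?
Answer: $-1134$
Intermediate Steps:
$m{\left(y,M \right)} = 5 M + M y$ ($m{\left(y,M \right)} = \left(4 M + M y\right) + M = 5 M + M y$)
$m{\left(4,-1 \right)} 126 = - (5 + 4) 126 = \left(-1\right) 9 \cdot 126 = \left(-9\right) 126 = -1134$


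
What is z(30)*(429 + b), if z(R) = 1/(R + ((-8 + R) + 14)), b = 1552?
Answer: 1981/66 ≈ 30.015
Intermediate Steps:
z(R) = 1/(6 + 2*R) (z(R) = 1/(R + (6 + R)) = 1/(6 + 2*R))
z(30)*(429 + b) = (1/(2*(3 + 30)))*(429 + 1552) = ((½)/33)*1981 = ((½)*(1/33))*1981 = (1/66)*1981 = 1981/66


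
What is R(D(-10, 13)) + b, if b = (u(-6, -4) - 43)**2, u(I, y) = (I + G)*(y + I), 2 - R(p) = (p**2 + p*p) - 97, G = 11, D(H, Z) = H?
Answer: 8548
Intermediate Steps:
R(p) = 99 - 2*p**2 (R(p) = 2 - ((p**2 + p*p) - 97) = 2 - ((p**2 + p**2) - 97) = 2 - (2*p**2 - 97) = 2 - (-97 + 2*p**2) = 2 + (97 - 2*p**2) = 99 - 2*p**2)
u(I, y) = (11 + I)*(I + y) (u(I, y) = (I + 11)*(y + I) = (11 + I)*(I + y))
b = 8649 (b = (((-6)**2 + 11*(-6) + 11*(-4) - 6*(-4)) - 43)**2 = ((36 - 66 - 44 + 24) - 43)**2 = (-50 - 43)**2 = (-93)**2 = 8649)
R(D(-10, 13)) + b = (99 - 2*(-10)**2) + 8649 = (99 - 2*100) + 8649 = (99 - 200) + 8649 = -101 + 8649 = 8548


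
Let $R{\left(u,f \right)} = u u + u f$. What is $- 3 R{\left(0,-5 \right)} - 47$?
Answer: $-47$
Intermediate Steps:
$R{\left(u,f \right)} = u^{2} + f u$
$- 3 R{\left(0,-5 \right)} - 47 = - 3 \cdot 0 \left(-5 + 0\right) - 47 = - 3 \cdot 0 \left(-5\right) - 47 = \left(-3\right) 0 - 47 = 0 - 47 = -47$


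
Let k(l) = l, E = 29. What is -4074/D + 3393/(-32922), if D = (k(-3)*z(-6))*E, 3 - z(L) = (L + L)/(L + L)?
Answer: 2472849/106082 ≈ 23.311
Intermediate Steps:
z(L) = 2 (z(L) = 3 - (L + L)/(L + L) = 3 - 2*L/(2*L) = 3 - 2*L*1/(2*L) = 3 - 1*1 = 3 - 1 = 2)
D = -174 (D = -3*2*29 = -6*29 = -174)
-4074/D + 3393/(-32922) = -4074/(-174) + 3393/(-32922) = -4074*(-1/174) + 3393*(-1/32922) = 679/29 - 377/3658 = 2472849/106082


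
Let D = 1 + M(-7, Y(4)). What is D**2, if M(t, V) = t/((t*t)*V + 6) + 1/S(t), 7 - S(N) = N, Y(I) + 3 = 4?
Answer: 528529/592900 ≈ 0.89143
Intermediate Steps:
Y(I) = 1 (Y(I) = -3 + 4 = 1)
S(N) = 7 - N
M(t, V) = 1/(7 - t) + t/(6 + V*t**2) (M(t, V) = t/((t*t)*V + 6) + 1/(7 - t) = t/(t**2*V + 6) + 1/(7 - t) = t/(V*t**2 + 6) + 1/(7 - t) = t/(6 + V*t**2) + 1/(7 - t) = 1/(7 - t) + t/(6 + V*t**2))
D = 727/770 (D = 1 + (-6 - 7*(-7 - 7) - 1*1*(-7)**2)/((-7 - 7)*(6 + 1*(-7)**2)) = 1 + (-6 - 7*(-14) - 1*1*49)/((-14)*(6 + 1*49)) = 1 - (-6 + 98 - 49)/(14*(6 + 49)) = 1 - 1/14*43/55 = 1 - 1/14*1/55*43 = 1 - 43/770 = 727/770 ≈ 0.94416)
D**2 = (727/770)**2 = 528529/592900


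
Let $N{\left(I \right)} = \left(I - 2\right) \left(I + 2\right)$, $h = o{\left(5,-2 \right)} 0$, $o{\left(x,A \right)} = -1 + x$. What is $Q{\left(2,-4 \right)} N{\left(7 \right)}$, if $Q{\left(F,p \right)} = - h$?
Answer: $0$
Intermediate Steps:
$h = 0$ ($h = \left(-1 + 5\right) 0 = 4 \cdot 0 = 0$)
$N{\left(I \right)} = \left(-2 + I\right) \left(2 + I\right)$
$Q{\left(F,p \right)} = 0$ ($Q{\left(F,p \right)} = \left(-1\right) 0 = 0$)
$Q{\left(2,-4 \right)} N{\left(7 \right)} = 0 \left(-4 + 7^{2}\right) = 0 \left(-4 + 49\right) = 0 \cdot 45 = 0$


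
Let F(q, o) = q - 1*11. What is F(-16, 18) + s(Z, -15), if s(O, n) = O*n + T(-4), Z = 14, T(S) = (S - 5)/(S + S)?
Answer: -1887/8 ≈ -235.88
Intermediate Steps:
T(S) = (-5 + S)/(2*S) (T(S) = (-5 + S)/((2*S)) = (-5 + S)*(1/(2*S)) = (-5 + S)/(2*S))
F(q, o) = -11 + q (F(q, o) = q - 11 = -11 + q)
s(O, n) = 9/8 + O*n (s(O, n) = O*n + (½)*(-5 - 4)/(-4) = O*n + (½)*(-¼)*(-9) = O*n + 9/8 = 9/8 + O*n)
F(-16, 18) + s(Z, -15) = (-11 - 16) + (9/8 + 14*(-15)) = -27 + (9/8 - 210) = -27 - 1671/8 = -1887/8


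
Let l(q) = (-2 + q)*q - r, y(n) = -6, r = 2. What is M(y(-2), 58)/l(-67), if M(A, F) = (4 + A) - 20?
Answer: -22/4621 ≈ -0.0047609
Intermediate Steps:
M(A, F) = -16 + A
l(q) = -2 + q*(-2 + q) (l(q) = (-2 + q)*q - 1*2 = q*(-2 + q) - 2 = -2 + q*(-2 + q))
M(y(-2), 58)/l(-67) = (-16 - 6)/(-2 + (-67)² - 2*(-67)) = -22/(-2 + 4489 + 134) = -22/4621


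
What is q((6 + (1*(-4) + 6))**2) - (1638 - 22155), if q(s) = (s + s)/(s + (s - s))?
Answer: 20519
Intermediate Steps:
q(s) = 2 (q(s) = (2*s)/(s + 0) = (2*s)/s = 2)
q((6 + (1*(-4) + 6))**2) - (1638 - 22155) = 2 - (1638 - 22155) = 2 - 1*(-20517) = 2 + 20517 = 20519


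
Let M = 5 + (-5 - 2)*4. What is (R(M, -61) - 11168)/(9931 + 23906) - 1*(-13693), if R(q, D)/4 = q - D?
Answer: 154439675/11279 ≈ 13693.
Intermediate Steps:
M = -23 (M = 5 - 7*4 = 5 - 28 = -23)
R(q, D) = -4*D + 4*q (R(q, D) = 4*(q - D) = -4*D + 4*q)
(R(M, -61) - 11168)/(9931 + 23906) - 1*(-13693) = ((-4*(-61) + 4*(-23)) - 11168)/(9931 + 23906) - 1*(-13693) = ((244 - 92) - 11168)/33837 + 13693 = (152 - 11168)*(1/33837) + 13693 = -11016*1/33837 + 13693 = -3672/11279 + 13693 = 154439675/11279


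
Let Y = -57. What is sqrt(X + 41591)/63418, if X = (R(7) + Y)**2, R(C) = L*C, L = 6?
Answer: sqrt(10454)/31709 ≈ 0.0032245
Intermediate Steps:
R(C) = 6*C
X = 225 (X = (6*7 - 57)**2 = (42 - 57)**2 = (-15)**2 = 225)
sqrt(X + 41591)/63418 = sqrt(225 + 41591)/63418 = sqrt(41816)*(1/63418) = (2*sqrt(10454))*(1/63418) = sqrt(10454)/31709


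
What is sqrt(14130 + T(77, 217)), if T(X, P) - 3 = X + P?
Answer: 3*sqrt(1603) ≈ 120.11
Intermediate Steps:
T(X, P) = 3 + P + X (T(X, P) = 3 + (X + P) = 3 + (P + X) = 3 + P + X)
sqrt(14130 + T(77, 217)) = sqrt(14130 + (3 + 217 + 77)) = sqrt(14130 + 297) = sqrt(14427) = 3*sqrt(1603)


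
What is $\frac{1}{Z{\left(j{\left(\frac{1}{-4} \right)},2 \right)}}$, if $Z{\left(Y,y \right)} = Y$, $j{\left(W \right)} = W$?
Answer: $-4$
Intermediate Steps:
$\frac{1}{Z{\left(j{\left(\frac{1}{-4} \right)},2 \right)}} = \frac{1}{\frac{1}{-4}} = \frac{1}{- \frac{1}{4}} = -4$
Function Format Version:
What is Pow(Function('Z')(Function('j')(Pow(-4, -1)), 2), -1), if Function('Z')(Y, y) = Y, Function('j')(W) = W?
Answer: -4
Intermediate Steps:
Pow(Function('Z')(Function('j')(Pow(-4, -1)), 2), -1) = Pow(Pow(-4, -1), -1) = Pow(Rational(-1, 4), -1) = -4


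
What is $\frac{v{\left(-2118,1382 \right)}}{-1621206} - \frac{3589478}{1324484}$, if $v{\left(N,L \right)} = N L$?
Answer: $- \frac{161868161807}{178938450642} \approx -0.9046$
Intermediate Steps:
$v{\left(N,L \right)} = L N$
$\frac{v{\left(-2118,1382 \right)}}{-1621206} - \frac{3589478}{1324484} = \frac{1382 \left(-2118\right)}{-1621206} - \frac{3589478}{1324484} = \left(-2927076\right) \left(- \frac{1}{1621206}\right) - \frac{1794739}{662242} = \frac{487846}{270201} - \frac{1794739}{662242} = - \frac{161868161807}{178938450642}$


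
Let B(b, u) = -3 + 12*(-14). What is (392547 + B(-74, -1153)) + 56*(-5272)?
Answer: 97144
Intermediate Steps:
B(b, u) = -171 (B(b, u) = -3 - 168 = -171)
(392547 + B(-74, -1153)) + 56*(-5272) = (392547 - 171) + 56*(-5272) = 392376 - 295232 = 97144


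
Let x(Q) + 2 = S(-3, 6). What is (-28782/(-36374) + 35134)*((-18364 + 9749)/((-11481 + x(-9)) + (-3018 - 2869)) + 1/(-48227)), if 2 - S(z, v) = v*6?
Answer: 20421255011302173/1174240448492 ≈ 17391.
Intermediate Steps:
S(z, v) = 2 - 6*v (S(z, v) = 2 - v*6 = 2 - 6*v)
x(Q) = -36 (x(Q) = -2 + (2 - 6*6) = -2 + (2 - 36) = -2 - 34 = -36)
(-28782/(-36374) + 35134)*((-18364 + 9749)/((-11481 + x(-9)) + (-3018 - 2869)) + 1/(-48227)) = (-28782/(-36374) + 35134)*((-18364 + 9749)/((-11481 - 36) + (-3018 - 2869)) + 1/(-48227)) = (-28782*(-1/36374) + 35134)*(-8615/(-11517 - 5887) - 1/48227) = (1107/1399 + 35134)*(-8615/(-17404) - 1/48227) = 49153573*(-8615*(-1/17404) - 1/48227)/1399 = 49153573*(8615/17404 - 1/48227)/1399 = (49153573/1399)*(415458201/839342708) = 20421255011302173/1174240448492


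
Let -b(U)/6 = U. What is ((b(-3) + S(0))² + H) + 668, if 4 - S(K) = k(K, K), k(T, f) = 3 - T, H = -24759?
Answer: -23730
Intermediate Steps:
S(K) = 1 + K (S(K) = 4 - (3 - K) = 4 + (-3 + K) = 1 + K)
b(U) = -6*U
((b(-3) + S(0))² + H) + 668 = ((-6*(-3) + (1 + 0))² - 24759) + 668 = ((18 + 1)² - 24759) + 668 = (19² - 24759) + 668 = (361 - 24759) + 668 = -24398 + 668 = -23730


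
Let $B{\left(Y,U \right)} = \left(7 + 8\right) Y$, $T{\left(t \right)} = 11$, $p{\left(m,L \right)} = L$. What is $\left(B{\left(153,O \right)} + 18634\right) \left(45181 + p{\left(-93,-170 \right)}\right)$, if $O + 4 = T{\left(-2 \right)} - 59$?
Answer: $942035219$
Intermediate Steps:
$O = -52$ ($O = -4 + \left(11 - 59\right) = -4 - 48 = -52$)
$B{\left(Y,U \right)} = 15 Y$
$\left(B{\left(153,O \right)} + 18634\right) \left(45181 + p{\left(-93,-170 \right)}\right) = \left(15 \cdot 153 + 18634\right) \left(45181 - 170\right) = \left(2295 + 18634\right) 45011 = 20929 \cdot 45011 = 942035219$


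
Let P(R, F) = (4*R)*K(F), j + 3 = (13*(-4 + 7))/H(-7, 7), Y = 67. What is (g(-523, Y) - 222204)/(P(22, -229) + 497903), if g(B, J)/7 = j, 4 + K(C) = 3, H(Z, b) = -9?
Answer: -666766/1493445 ≈ -0.44646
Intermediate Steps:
K(C) = -1 (K(C) = -4 + 3 = -1)
j = -22/3 (j = -3 + (13*(-4 + 7))/(-9) = -3 + (13*3)*(-⅑) = -3 + 39*(-⅑) = -3 - 13/3 = -22/3 ≈ -7.3333)
g(B, J) = -154/3 (g(B, J) = 7*(-22/3) = -154/3)
P(R, F) = -4*R (P(R, F) = (4*R)*(-1) = -4*R)
(g(-523, Y) - 222204)/(P(22, -229) + 497903) = (-154/3 - 222204)/(-4*22 + 497903) = -666766/(3*(-88 + 497903)) = -666766/3/497815 = -666766/3*1/497815 = -666766/1493445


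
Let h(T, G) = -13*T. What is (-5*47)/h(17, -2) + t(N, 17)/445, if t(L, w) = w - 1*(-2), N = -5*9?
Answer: 108774/98345 ≈ 1.1060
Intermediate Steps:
N = -45
t(L, w) = 2 + w (t(L, w) = w + 2 = 2 + w)
(-5*47)/h(17, -2) + t(N, 17)/445 = (-5*47)/((-13*17)) + (2 + 17)/445 = -235/(-221) + 19*(1/445) = -235*(-1/221) + 19/445 = 235/221 + 19/445 = 108774/98345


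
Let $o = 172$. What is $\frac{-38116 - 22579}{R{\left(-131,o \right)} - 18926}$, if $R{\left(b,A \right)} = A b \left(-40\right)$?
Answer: $- \frac{60695}{882354} \approx -0.068788$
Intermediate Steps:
$R{\left(b,A \right)} = - 40 A b$
$\frac{-38116 - 22579}{R{\left(-131,o \right)} - 18926} = \frac{-38116 - 22579}{\left(-40\right) 172 \left(-131\right) - 18926} = - \frac{60695}{901280 - 18926} = - \frac{60695}{882354}$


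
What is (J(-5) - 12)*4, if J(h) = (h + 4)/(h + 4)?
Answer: -44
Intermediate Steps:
J(h) = 1 (J(h) = (4 + h)/(4 + h) = 1)
(J(-5) - 12)*4 = (1 - 12)*4 = -11*4 = -44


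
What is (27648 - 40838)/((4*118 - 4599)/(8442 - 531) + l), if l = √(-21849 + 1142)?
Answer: 215318156715/647971142138 + 412740958995*I*√20707/647971142138 ≈ 0.3323 + 91.66*I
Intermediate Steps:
l = I*√20707 (l = √(-20707) = I*√20707 ≈ 143.9*I)
(27648 - 40838)/((4*118 - 4599)/(8442 - 531) + l) = (27648 - 40838)/((4*118 - 4599)/(8442 - 531) + I*√20707) = -13190/((472 - 4599)/7911 + I*√20707) = -13190/(-4127*1/7911 + I*√20707) = -13190/(-4127/7911 + I*√20707)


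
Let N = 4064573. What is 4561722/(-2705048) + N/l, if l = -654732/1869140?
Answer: -197605241090118991/17029629684 ≈ -1.1604e+7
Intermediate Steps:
l = -12591/35945 (l = -654732*1/1869140 = -12591/35945 ≈ -0.35029)
4561722/(-2705048) + N/l = 4561722/(-2705048) + 4064573/(-12591/35945) = 4561722*(-1/2705048) + 4064573*(-35945/12591) = -2280861/1352524 - 146101076485/12591 = -197605241090118991/17029629684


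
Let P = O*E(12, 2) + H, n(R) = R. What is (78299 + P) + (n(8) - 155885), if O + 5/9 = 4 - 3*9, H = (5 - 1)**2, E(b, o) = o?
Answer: -698482/9 ≈ -77609.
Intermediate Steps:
H = 16 (H = 4**2 = 16)
O = -212/9 (O = -5/9 + (4 - 3*9) = -5/9 + (4 - 27) = -5/9 - 23 = -212/9 ≈ -23.556)
P = -280/9 (P = -212/9*2 + 16 = -424/9 + 16 = -280/9 ≈ -31.111)
(78299 + P) + (n(8) - 155885) = (78299 - 280/9) + (8 - 155885) = 704411/9 - 155877 = -698482/9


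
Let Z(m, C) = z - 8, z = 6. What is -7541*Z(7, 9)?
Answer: 15082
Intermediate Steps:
Z(m, C) = -2 (Z(m, C) = 6 - 8 = -2)
-7541*Z(7, 9) = -7541*(-2) = 15082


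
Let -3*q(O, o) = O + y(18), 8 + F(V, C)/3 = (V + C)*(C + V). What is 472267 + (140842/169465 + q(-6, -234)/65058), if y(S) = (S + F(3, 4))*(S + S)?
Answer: 2603389019876488/5512526985 ≈ 4.7227e+5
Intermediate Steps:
F(V, C) = -24 + 3*(C + V)² (F(V, C) = -24 + 3*((V + C)*(C + V)) = -24 + 3*((C + V)*(C + V)) = -24 + 3*(C + V)²)
y(S) = 2*S*(123 + S) (y(S) = (S + (-24 + 3*(4 + 3)²))*(S + S) = (S + (-24 + 3*7²))*(2*S) = (S + (-24 + 3*49))*(2*S) = (S + (-24 + 147))*(2*S) = (S + 123)*(2*S) = (123 + S)*(2*S) = 2*S*(123 + S))
q(O, o) = -1692 - O/3 (q(O, o) = -(O + 2*18*(123 + 18))/3 = -(O + 2*18*141)/3 = -(O + 5076)/3 = -(5076 + O)/3 = -1692 - O/3)
472267 + (140842/169465 + q(-6, -234)/65058) = 472267 + (140842/169465 + (-1692 - ⅓*(-6))/65058) = 472267 + (140842*(1/169465) + (-1692 + 2)*(1/65058)) = 472267 + (140842/169465 - 1690*1/65058) = 472267 + (140842/169465 - 845/32529) = 472267 + 4438251493/5512526985 = 2603389019876488/5512526985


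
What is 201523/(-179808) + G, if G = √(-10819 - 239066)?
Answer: -201523/179808 + 9*I*√3085 ≈ -1.1208 + 499.88*I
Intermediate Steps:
G = 9*I*√3085 (G = √(-249885) = 9*I*√3085 ≈ 499.88*I)
201523/(-179808) + G = 201523/(-179808) + 9*I*√3085 = 201523*(-1/179808) + 9*I*√3085 = -201523/179808 + 9*I*√3085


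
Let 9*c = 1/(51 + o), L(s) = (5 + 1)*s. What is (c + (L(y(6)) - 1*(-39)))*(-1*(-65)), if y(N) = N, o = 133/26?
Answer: 64015315/13131 ≈ 4875.1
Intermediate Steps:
o = 133/26 (o = 133*(1/26) = 133/26 ≈ 5.1154)
L(s) = 6*s
c = 26/13131 (c = 1/(9*(51 + 133/26)) = 1/(9*(1459/26)) = (⅑)*(26/1459) = 26/13131 ≈ 0.0019800)
(c + (L(y(6)) - 1*(-39)))*(-1*(-65)) = (26/13131 + (6*6 - 1*(-39)))*(-1*(-65)) = (26/13131 + (36 + 39))*65 = (26/13131 + 75)*65 = (984851/13131)*65 = 64015315/13131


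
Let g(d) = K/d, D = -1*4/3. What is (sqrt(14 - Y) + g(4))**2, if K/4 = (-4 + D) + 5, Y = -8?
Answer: 199/9 - 2*sqrt(22)/3 ≈ 18.984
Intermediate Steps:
D = -4/3 (D = -4*1/3 = -4/3 ≈ -1.3333)
K = -4/3 (K = 4*((-4 - 4/3) + 5) = 4*(-16/3 + 5) = 4*(-1/3) = -4/3 ≈ -1.3333)
g(d) = -4/(3*d)
(sqrt(14 - Y) + g(4))**2 = (sqrt(14 - 1*(-8)) - 4/3/4)**2 = (sqrt(14 + 8) - 4/3*1/4)**2 = (sqrt(22) - 1/3)**2 = (-1/3 + sqrt(22))**2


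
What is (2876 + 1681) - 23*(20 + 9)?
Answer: 3890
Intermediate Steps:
(2876 + 1681) - 23*(20 + 9) = 4557 - 23*29 = 4557 - 667 = 3890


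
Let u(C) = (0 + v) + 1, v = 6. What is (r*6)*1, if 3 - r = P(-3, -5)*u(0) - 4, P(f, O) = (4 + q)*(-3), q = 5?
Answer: 1176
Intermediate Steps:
u(C) = 7 (u(C) = (0 + 6) + 1 = 6 + 1 = 7)
P(f, O) = -27 (P(f, O) = (4 + 5)*(-3) = 9*(-3) = -27)
r = 196 (r = 3 - (-27*7 - 4) = 3 - (-189 - 4) = 3 - 1*(-193) = 3 + 193 = 196)
(r*6)*1 = (196*6)*1 = 1176*1 = 1176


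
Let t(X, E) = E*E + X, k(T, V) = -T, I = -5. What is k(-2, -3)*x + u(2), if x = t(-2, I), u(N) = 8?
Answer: 54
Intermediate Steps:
t(X, E) = X + E² (t(X, E) = E² + X = X + E²)
x = 23 (x = -2 + (-5)² = -2 + 25 = 23)
k(-2, -3)*x + u(2) = -1*(-2)*23 + 8 = 2*23 + 8 = 46 + 8 = 54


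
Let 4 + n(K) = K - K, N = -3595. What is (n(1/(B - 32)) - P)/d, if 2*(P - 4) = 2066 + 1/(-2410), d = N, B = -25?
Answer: 5017619/17327900 ≈ 0.28957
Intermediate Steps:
d = -3595
n(K) = -4 (n(K) = -4 + (K - K) = -4 + 0 = -4)
P = 4998339/4820 (P = 4 + (2066 + 1/(-2410))/2 = 4 + (2066 - 1/2410)/2 = 4 + (½)*(4979059/2410) = 4 + 4979059/4820 = 4998339/4820 ≈ 1037.0)
(n(1/(B - 32)) - P)/d = (-4 - 1*4998339/4820)/(-3595) = (-4 - 4998339/4820)*(-1/3595) = -5017619/4820*(-1/3595) = 5017619/17327900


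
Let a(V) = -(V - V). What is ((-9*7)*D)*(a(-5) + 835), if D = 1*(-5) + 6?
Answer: -52605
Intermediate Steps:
a(V) = 0 (a(V) = -1*0 = 0)
D = 1 (D = -5 + 6 = 1)
((-9*7)*D)*(a(-5) + 835) = (-9*7*1)*(0 + 835) = -63*1*835 = -63*835 = -52605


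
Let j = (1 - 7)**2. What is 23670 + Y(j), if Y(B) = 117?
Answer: 23787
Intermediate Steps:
j = 36 (j = (-6)**2 = 36)
23670 + Y(j) = 23670 + 117 = 23787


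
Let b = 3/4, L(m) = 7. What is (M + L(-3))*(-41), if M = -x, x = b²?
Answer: -4223/16 ≈ -263.94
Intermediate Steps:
b = ¾ (b = 3*(¼) = ¾ ≈ 0.75000)
x = 9/16 (x = (¾)² = 9/16 ≈ 0.56250)
M = -9/16 (M = -1*9/16 = -9/16 ≈ -0.56250)
(M + L(-3))*(-41) = (-9/16 + 7)*(-41) = (103/16)*(-41) = -4223/16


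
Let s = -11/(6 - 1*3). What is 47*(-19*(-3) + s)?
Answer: 7520/3 ≈ 2506.7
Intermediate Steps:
s = -11/3 (s = -11/(6 - 3) = -11/3 ≈ -3.6667)
47*(-19*(-3) + s) = 47*(-19*(-3) - 11/3) = 47*(57 - 11/3) = 47*(160/3) = 7520/3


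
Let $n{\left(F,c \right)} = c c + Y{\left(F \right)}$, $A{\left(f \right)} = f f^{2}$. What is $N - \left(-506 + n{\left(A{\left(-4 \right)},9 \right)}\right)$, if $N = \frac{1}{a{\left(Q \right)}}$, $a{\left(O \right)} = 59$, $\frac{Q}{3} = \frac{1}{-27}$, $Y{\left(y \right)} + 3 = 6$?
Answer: $\frac{24899}{59} \approx 422.02$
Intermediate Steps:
$Y{\left(y \right)} = 3$ ($Y{\left(y \right)} = -3 + 6 = 3$)
$Q = - \frac{1}{9}$ ($Q = \frac{3}{-27} = 3 \left(- \frac{1}{27}\right) = - \frac{1}{9} \approx -0.11111$)
$N = \frac{1}{59} \approx 0.016949$
$A{\left(f \right)} = f^{3}$
$n{\left(F,c \right)} = 3 + c^{2}$ ($n{\left(F,c \right)} = c c + 3 = c^{2} + 3 = 3 + c^{2}$)
$N - \left(-506 + n{\left(A{\left(-4 \right)},9 \right)}\right) = \frac{1}{59} - \left(-506 + \left(3 + 9^{2}\right)\right) = \frac{1}{59} - \left(-506 + \left(3 + 81\right)\right) = \frac{1}{59} - \left(-506 + 84\right) = \frac{1}{59} - -422 = \frac{1}{59} + 422 = \frac{24899}{59}$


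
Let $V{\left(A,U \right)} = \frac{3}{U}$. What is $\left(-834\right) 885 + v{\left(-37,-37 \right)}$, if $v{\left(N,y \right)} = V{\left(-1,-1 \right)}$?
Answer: $-738093$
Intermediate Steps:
$v{\left(N,y \right)} = -3$ ($v{\left(N,y \right)} = \frac{3}{-1} = 3 \left(-1\right) = -3$)
$\left(-834\right) 885 + v{\left(-37,-37 \right)} = \left(-834\right) 885 - 3 = -738090 - 3 = -738093$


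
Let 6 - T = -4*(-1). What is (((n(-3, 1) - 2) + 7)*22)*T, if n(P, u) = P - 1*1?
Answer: 44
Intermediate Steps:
n(P, u) = -1 + P (n(P, u) = P - 1 = -1 + P)
T = 2 (T = 6 - (-4)*(-1) = 6 - 1*4 = 6 - 4 = 2)
(((n(-3, 1) - 2) + 7)*22)*T = ((((-1 - 3) - 2) + 7)*22)*2 = (((-4 - 2) + 7)*22)*2 = ((-6 + 7)*22)*2 = (1*22)*2 = 22*2 = 44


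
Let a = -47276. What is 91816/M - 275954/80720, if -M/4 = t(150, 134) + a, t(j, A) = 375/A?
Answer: -749889605033/255664819240 ≈ -2.9331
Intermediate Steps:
M = 12669218/67 (M = -4*(375/134 - 47276) = -4*(-6334609/134) = 12669218/67 ≈ 1.8909e+5)
91816/M - 275954/80720 = 91816/(12669218/67) - 275954/80720 = 91816*(67/12669218) - 275954*1/80720 = 3075836/6334609 - 137977/40360 = -749889605033/255664819240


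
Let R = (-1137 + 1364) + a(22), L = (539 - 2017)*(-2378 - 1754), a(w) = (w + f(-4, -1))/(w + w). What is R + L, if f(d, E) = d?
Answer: 134361115/22 ≈ 6.1073e+6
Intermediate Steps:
a(w) = (-4 + w)/(2*w) (a(w) = (w - 4)/(w + w) = (-4 + w)/((2*w)) = (-4 + w)*(1/(2*w)) = (-4 + w)/(2*w))
L = 6107096 (L = -1478*(-4132) = 6107096)
R = 5003/22 (R = (-1137 + 1364) + (½)*(-4 + 22)/22 = 227 + (½)*(1/22)*18 = 227 + 9/22 = 5003/22 ≈ 227.41)
R + L = 5003/22 + 6107096 = 134361115/22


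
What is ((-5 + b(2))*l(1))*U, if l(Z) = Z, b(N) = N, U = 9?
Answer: -27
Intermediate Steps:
((-5 + b(2))*l(1))*U = ((-5 + 2)*1)*9 = -3*1*9 = -3*9 = -27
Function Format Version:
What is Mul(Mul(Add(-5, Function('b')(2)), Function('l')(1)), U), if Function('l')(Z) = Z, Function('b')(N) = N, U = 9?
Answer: -27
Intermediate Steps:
Mul(Mul(Add(-5, Function('b')(2)), Function('l')(1)), U) = Mul(Mul(Add(-5, 2), 1), 9) = Mul(Mul(-3, 1), 9) = Mul(-3, 9) = -27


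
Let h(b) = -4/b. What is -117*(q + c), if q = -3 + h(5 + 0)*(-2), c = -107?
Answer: 63414/5 ≈ 12683.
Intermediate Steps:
q = -7/5 (q = -3 - 4/(5 + 0)*(-2) = -3 - 4/5*(-2) = -3 + 8/5 = -7/5 ≈ -1.4000)
-117*(q + c) = -117*(-7/5 - 107) = -117*(-542/5) = 63414/5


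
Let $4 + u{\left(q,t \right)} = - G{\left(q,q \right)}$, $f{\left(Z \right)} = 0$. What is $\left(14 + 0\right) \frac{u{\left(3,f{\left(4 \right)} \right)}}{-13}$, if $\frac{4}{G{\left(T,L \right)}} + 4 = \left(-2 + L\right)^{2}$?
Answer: $\frac{112}{39} \approx 2.8718$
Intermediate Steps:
$G{\left(T,L \right)} = \frac{4}{-4 + \left(-2 + L\right)^{2}}$
$u{\left(q,t \right)} = -4 - \frac{4}{q \left(-4 + q\right)}$
$\left(14 + 0\right) \frac{u{\left(3,f{\left(4 \right)} \right)}}{-13} = \left(14 + 0\right) \frac{4 \cdot \frac{1}{3} \frac{1}{-4 + 3} \left(-1 - 3 \left(-4 + 3\right)\right)}{-13} = 14 \cdot 4 \cdot \frac{1}{3} \frac{1}{-1} \left(-1 - 3 \left(-1\right)\right) \left(- \frac{1}{13}\right) = 14 \cdot 4 \cdot \frac{1}{3} \left(-1\right) \left(-1 + 3\right) \left(- \frac{1}{13}\right) = 14 \cdot 4 \cdot \frac{1}{3} \left(-1\right) 2 \left(- \frac{1}{13}\right) = 14 \left(\left(- \frac{8}{3}\right) \left(- \frac{1}{13}\right)\right) = 14 \cdot \frac{8}{39} = \frac{112}{39}$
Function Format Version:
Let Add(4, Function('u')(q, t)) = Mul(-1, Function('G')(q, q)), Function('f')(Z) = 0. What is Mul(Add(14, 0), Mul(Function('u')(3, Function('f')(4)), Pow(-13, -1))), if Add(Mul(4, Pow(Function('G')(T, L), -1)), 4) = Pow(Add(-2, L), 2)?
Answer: Rational(112, 39) ≈ 2.8718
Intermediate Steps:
Function('G')(T, L) = Mul(4, Pow(Add(-4, Pow(Add(-2, L), 2)), -1))
Function('u')(q, t) = Add(-4, Mul(-4, Pow(q, -1), Pow(Add(-4, q), -1))) (Function('u')(q, t) = Add(-4, Mul(-1, Mul(4, Pow(q, -1), Pow(Add(-4, q), -1)))) = Add(-4, Mul(-4, Pow(q, -1), Pow(Add(-4, q), -1))))
Mul(Add(14, 0), Mul(Function('u')(3, Function('f')(4)), Pow(-13, -1))) = Mul(Add(14, 0), Mul(Mul(4, Pow(3, -1), Pow(Add(-4, 3), -1), Add(-1, Mul(-1, 3, Add(-4, 3)))), Pow(-13, -1))) = Mul(14, Mul(Mul(4, Rational(1, 3), Pow(-1, -1), Add(-1, Mul(-1, 3, -1))), Rational(-1, 13))) = Mul(14, Mul(Mul(4, Rational(1, 3), -1, Add(-1, 3)), Rational(-1, 13))) = Mul(14, Mul(Mul(4, Rational(1, 3), -1, 2), Rational(-1, 13))) = Mul(14, Mul(Rational(-8, 3), Rational(-1, 13))) = Mul(14, Rational(8, 39)) = Rational(112, 39)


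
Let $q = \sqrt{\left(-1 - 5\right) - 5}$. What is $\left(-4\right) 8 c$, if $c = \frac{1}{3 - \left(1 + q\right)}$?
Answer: $- \frac{64}{15} - \frac{32 i \sqrt{11}}{15} \approx -4.2667 - 7.0755 i$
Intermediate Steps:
$q = i \sqrt{11}$ ($q = \sqrt{-6 - 5} = \sqrt{-11} = i \sqrt{11} \approx 3.3166 i$)
$c = \frac{1}{2 - i \sqrt{11}}$ ($c = \frac{1}{3 - \left(1 + i \sqrt{11}\right)} = \frac{1}{2 - i \sqrt{11}} \approx 0.13333 + 0.22111 i$)
$\left(-4\right) 8 c = \left(-4\right) 8 \left(\frac{2}{15} + \frac{i \sqrt{11}}{15}\right) = - 32 \left(\frac{2}{15} + \frac{i \sqrt{11}}{15}\right) = - \frac{64}{15} - \frac{32 i \sqrt{11}}{15}$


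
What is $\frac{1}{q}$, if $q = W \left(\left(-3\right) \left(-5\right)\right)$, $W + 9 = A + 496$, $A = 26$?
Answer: $\frac{1}{7695} \approx 0.00012995$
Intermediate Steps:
$W = 513$ ($W = -9 + \left(26 + 496\right) = -9 + 522 = 513$)
$q = 7695$ ($q = 513 \left(\left(-3\right) \left(-5\right)\right) = 513 \cdot 15 = 7695$)
$\frac{1}{q} = \frac{1}{7695}$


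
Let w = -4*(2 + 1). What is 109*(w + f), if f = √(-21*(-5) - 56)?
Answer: -545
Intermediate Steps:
w = -12 (w = -4*3 = -12)
f = 7 (f = √(105 - 56) = √49 = 7)
109*(w + f) = 109*(-12 + 7) = 109*(-5) = -545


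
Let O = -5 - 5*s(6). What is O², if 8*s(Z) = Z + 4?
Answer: 2025/16 ≈ 126.56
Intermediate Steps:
s(Z) = ½ + Z/8 (s(Z) = (Z + 4)/8 = (4 + Z)/8 = ½ + Z/8)
O = -45/4 (O = -5 - 5*(½ + (⅛)*6) = -5 - 5*(½ + ¾) = -5 - 5*5/4 = -5 - 25/4 = -45/4 ≈ -11.250)
O² = (-45/4)² = 2025/16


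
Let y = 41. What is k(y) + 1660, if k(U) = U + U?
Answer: 1742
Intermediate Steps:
k(U) = 2*U
k(y) + 1660 = 2*41 + 1660 = 82 + 1660 = 1742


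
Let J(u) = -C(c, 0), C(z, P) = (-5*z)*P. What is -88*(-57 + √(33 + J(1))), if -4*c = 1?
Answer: 5016 - 88*√33 ≈ 4510.5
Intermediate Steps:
c = -¼ (c = -¼*1 = -¼ ≈ -0.25000)
C(z, P) = -5*P*z
J(u) = 0 (J(u) = -(-5)*0*(-1)/4 = -1*0 = 0)
-88*(-57 + √(33 + J(1))) = -88*(-57 + √(33 + 0)) = -88*(-57 + √33) = 5016 - 88*√33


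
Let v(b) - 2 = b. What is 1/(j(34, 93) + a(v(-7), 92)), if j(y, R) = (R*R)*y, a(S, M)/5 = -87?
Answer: 1/293631 ≈ 3.4056e-6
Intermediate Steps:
v(b) = 2 + b
a(S, M) = -435 (a(S, M) = 5*(-87) = -435)
j(y, R) = y*R**2 (j(y, R) = R**2*y = y*R**2)
1/(j(34, 93) + a(v(-7), 92)) = 1/(34*93**2 - 435) = 1/(34*8649 - 435) = 1/(294066 - 435) = 1/293631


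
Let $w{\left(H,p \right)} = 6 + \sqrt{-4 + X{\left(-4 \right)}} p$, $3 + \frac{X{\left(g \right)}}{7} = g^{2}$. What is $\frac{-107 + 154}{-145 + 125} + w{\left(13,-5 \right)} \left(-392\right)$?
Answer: $- \frac{47087}{20} + 1960 \sqrt{87} \approx 15927.0$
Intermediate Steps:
$X{\left(g \right)} = -21 + 7 g^{2}$
$w{\left(H,p \right)} = 6 + p \sqrt{87}$ ($w{\left(H,p \right)} = 6 + \sqrt{-4 - \left(21 - 7 \left(-4\right)^{2}\right)} p = 6 + \sqrt{-4 + \left(-21 + 7 \cdot 16\right)} p = 6 + \sqrt{-4 + \left(-21 + 112\right)} p = 6 + \sqrt{-4 + 91} p = 6 + \sqrt{87} p = 6 + p \sqrt{87}$)
$\frac{-107 + 154}{-145 + 125} + w{\left(13,-5 \right)} \left(-392\right) = \frac{-107 + 154}{-145 + 125} + \left(6 - 5 \sqrt{87}\right) \left(-392\right) = \frac{47}{-20} - \left(2352 - 1960 \sqrt{87}\right) = 47 \left(- \frac{1}{20}\right) - \left(2352 - 1960 \sqrt{87}\right) = - \frac{47}{20} - \left(2352 - 1960 \sqrt{87}\right) = - \frac{47087}{20} + 1960 \sqrt{87}$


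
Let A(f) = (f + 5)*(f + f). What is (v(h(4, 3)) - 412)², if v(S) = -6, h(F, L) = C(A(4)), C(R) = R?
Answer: 174724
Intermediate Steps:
A(f) = 2*f*(5 + f) (A(f) = (5 + f)*(2*f) = 2*f*(5 + f))
h(F, L) = 72 (h(F, L) = 2*4*(5 + 4) = 2*4*9 = 72)
(v(h(4, 3)) - 412)² = (-6 - 412)² = (-418)² = 174724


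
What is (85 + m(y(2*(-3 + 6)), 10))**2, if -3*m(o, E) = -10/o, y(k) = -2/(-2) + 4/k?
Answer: 7569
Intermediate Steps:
y(k) = 1 + 4/k (y(k) = -2*(-1/2) + 4/k = 1 + 4/k)
m(o, E) = 10/(3*o) (m(o, E) = -(-10)/(3*o) = 10/(3*o))
(85 + m(y(2*(-3 + 6)), 10))**2 = (85 + 10/(3*(((4 + 2*(-3 + 6))/((2*(-3 + 6)))))))**2 = (85 + 10/(3*(((4 + 2*3)/((2*3))))))**2 = (85 + 10/(3*(((4 + 6)/6))))**2 = (85 + 10/(3*(((1/6)*10))))**2 = (85 + 10/(3*(5/3)))**2 = (85 + (10/3)*(3/5))**2 = (85 + 2)**2 = 87**2 = 7569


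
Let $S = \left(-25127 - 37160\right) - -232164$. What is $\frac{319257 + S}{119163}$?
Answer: $\frac{489134}{119163} \approx 4.1047$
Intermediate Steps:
$S = 169877$ ($S = \left(-25127 - 37160\right) + 232164 = -62287 + 232164 = 169877$)
$\frac{319257 + S}{119163} = \frac{319257 + 169877}{119163} = 489134 \cdot \frac{1}{119163} = \frac{489134}{119163}$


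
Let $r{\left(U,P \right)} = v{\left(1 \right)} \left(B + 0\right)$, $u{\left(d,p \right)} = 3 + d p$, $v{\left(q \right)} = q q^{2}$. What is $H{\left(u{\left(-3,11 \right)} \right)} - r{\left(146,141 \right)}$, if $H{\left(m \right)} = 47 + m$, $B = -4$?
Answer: $21$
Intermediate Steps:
$v{\left(q \right)} = q^{3}$
$r{\left(U,P \right)} = -4$ ($r{\left(U,P \right)} = 1^{3} \left(-4 + 0\right) = 1 \left(-4\right) = -4$)
$H{\left(u{\left(-3,11 \right)} \right)} - r{\left(146,141 \right)} = \left(47 + \left(3 - 33\right)\right) - -4 = \left(47 + \left(3 - 33\right)\right) + 4 = \left(47 - 30\right) + 4 = 17 + 4 = 21$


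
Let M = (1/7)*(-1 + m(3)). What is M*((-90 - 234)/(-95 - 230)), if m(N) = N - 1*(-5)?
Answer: 324/325 ≈ 0.99692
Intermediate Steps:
m(N) = 5 + N (m(N) = N + 5 = 5 + N)
M = 1 (M = (1/7)*(-1 + (5 + 3)) = (1*(⅐))*(-1 + 8) = (⅐)*7 = 1)
M*((-90 - 234)/(-95 - 230)) = 1*((-90 - 234)/(-95 - 230)) = 1*(-324/(-325)) = 1*(-324*(-1/325)) = 1*(324/325) = 324/325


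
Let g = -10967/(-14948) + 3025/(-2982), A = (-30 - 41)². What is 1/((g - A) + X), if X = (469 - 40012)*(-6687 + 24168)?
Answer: -22287468/15406350978457885 ≈ -1.4466e-9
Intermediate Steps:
A = 5041 (A = (-71)² = 5041)
X = -691251183 (X = -39543*17481 = -691251183)
g = -6257053/22287468 (g = -10967*(-1/14948) + 3025*(-1/2982) = 10967/14948 - 3025/2982 = -6257053/22287468 ≈ -0.28074)
1/((g - A) + X) = 1/((-6257053/22287468 - 1*5041) - 691251183) = 1/((-6257053/22287468 - 5041) - 691251183) = 1/(-112357383241/22287468 - 691251183) = 1/(-15406350978457885/22287468) = -22287468/15406350978457885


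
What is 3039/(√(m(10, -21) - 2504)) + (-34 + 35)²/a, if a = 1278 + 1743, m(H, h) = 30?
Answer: 1/3021 - 3039*I*√2474/2474 ≈ 0.00033102 - 61.099*I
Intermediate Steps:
a = 3021
3039/(√(m(10, -21) - 2504)) + (-34 + 35)²/a = 3039/(√(30 - 2504)) + (-34 + 35)²/3021 = 3039/(√(-2474)) + 1²*(1/3021) = 3039/((I*√2474)) + 1*(1/3021) = 3039*(-I*√2474/2474) + 1/3021 = -3039*I*√2474/2474 + 1/3021 = 1/3021 - 3039*I*√2474/2474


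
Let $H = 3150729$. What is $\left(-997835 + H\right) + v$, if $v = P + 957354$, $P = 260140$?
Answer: $3370388$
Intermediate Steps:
$v = 1217494$ ($v = 260140 + 957354 = 1217494$)
$\left(-997835 + H\right) + v = \left(-997835 + 3150729\right) + 1217494 = 2152894 + 1217494 = 3370388$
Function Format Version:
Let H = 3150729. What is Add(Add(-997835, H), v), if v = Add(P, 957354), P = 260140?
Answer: 3370388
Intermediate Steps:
v = 1217494 (v = Add(260140, 957354) = 1217494)
Add(Add(-997835, H), v) = Add(Add(-997835, 3150729), 1217494) = Add(2152894, 1217494) = 3370388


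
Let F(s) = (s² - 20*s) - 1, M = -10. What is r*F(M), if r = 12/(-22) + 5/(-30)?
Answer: -14053/66 ≈ -212.92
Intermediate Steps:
F(s) = -1 + s² - 20*s
r = -47/66 (r = 12*(-1/22) + 5*(-1/30) = -6/11 - ⅙ = -47/66 ≈ -0.71212)
r*F(M) = -47*(-1 + (-10)² - 20*(-10))/66 = -47*(-1 + 100 + 200)/66 = -47/66*299 = -14053/66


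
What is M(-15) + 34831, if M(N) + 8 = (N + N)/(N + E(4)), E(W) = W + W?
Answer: 243791/7 ≈ 34827.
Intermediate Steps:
E(W) = 2*W
M(N) = -8 + 2*N/(8 + N) (M(N) = -8 + (N + N)/(N + 2*4) = -8 + (2*N)/(N + 8) = -8 + (2*N)/(8 + N) = -8 + 2*N/(8 + N))
M(-15) + 34831 = 2*(-32 - 3*(-15))/(8 - 15) + 34831 = 2*(-32 + 45)/(-7) + 34831 = 2*(-1/7)*13 + 34831 = -26/7 + 34831 = 243791/7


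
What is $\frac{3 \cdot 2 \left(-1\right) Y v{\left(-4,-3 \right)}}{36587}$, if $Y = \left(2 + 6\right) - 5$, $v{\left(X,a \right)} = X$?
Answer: $\frac{72}{36587} \approx 0.0019679$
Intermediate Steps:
$Y = 3$ ($Y = 8 - 5 = 3$)
$\frac{3 \cdot 2 \left(-1\right) Y v{\left(-4,-3 \right)}}{36587} = \frac{3 \cdot 2 \left(-1\right) 3 \left(-4\right)}{36587} = 6 \left(-1\right) 3 \left(-4\right) \frac{1}{36587} = \left(-6\right) 3 \left(-4\right) \frac{1}{36587} = \left(-18\right) \left(-4\right) \frac{1}{36587} = 72 \cdot \frac{1}{36587} = \frac{72}{36587}$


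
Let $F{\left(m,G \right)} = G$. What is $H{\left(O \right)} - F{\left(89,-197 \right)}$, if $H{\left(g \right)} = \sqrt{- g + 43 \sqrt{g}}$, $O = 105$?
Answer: $197 + \sqrt{-105 + 43 \sqrt{105}} \approx 215.32$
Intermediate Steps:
$H{\left(O \right)} - F{\left(89,-197 \right)} = \sqrt{\left(-1\right) 105 + 43 \sqrt{105}} - -197 = \sqrt{-105 + 43 \sqrt{105}} + 197 = 197 + \sqrt{-105 + 43 \sqrt{105}}$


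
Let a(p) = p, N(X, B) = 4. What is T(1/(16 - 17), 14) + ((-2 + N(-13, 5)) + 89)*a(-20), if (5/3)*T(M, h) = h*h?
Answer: -8512/5 ≈ -1702.4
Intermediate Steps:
T(M, h) = 3*h²/5 (T(M, h) = 3*(h*h)/5 = 3*h²/5)
T(1/(16 - 17), 14) + ((-2 + N(-13, 5)) + 89)*a(-20) = (⅗)*14² + ((-2 + 4) + 89)*(-20) = (⅗)*196 + (2 + 89)*(-20) = 588/5 + 91*(-20) = 588/5 - 1820 = -8512/5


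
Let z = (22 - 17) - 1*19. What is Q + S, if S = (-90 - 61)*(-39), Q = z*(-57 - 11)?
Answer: 6841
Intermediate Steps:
z = -14 (z = 5 - 19 = -14)
Q = 952 (Q = -14*(-57 - 11) = -14*(-68) = 952)
S = 5889 (S = -151*(-39) = 5889)
Q + S = 952 + 5889 = 6841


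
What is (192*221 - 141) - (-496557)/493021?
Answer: 20850847668/493021 ≈ 42292.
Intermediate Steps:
(192*221 - 141) - (-496557)/493021 = (42432 - 141) - (-496557)/493021 = 42291 - 1*(-496557/493021) = 42291 + 496557/493021 = 20850847668/493021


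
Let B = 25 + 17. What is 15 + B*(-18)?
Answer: -741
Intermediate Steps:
B = 42
15 + B*(-18) = 15 + 42*(-18) = 15 - 756 = -741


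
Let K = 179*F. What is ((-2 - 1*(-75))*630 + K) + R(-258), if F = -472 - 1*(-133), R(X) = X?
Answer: -14949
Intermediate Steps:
F = -339 (F = -472 + 133 = -339)
K = -60681 (K = 179*(-339) = -60681)
((-2 - 1*(-75))*630 + K) + R(-258) = ((-2 - 1*(-75))*630 - 60681) - 258 = ((-2 + 75)*630 - 60681) - 258 = (73*630 - 60681) - 258 = (45990 - 60681) - 258 = -14691 - 258 = -14949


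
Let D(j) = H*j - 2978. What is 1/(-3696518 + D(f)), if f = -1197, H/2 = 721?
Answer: -1/5425570 ≈ -1.8431e-7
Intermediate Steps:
H = 1442 (H = 2*721 = 1442)
D(j) = -2978 + 1442*j (D(j) = 1442*j - 2978 = -2978 + 1442*j)
1/(-3696518 + D(f)) = 1/(-3696518 + (-2978 + 1442*(-1197))) = 1/(-3696518 + (-2978 - 1726074)) = 1/(-3696518 - 1729052) = 1/(-5425570) = -1/5425570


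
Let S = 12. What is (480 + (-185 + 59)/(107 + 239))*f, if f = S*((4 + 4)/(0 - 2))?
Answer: -3982896/173 ≈ -23023.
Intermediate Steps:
f = -48 (f = 12*((4 + 4)/(0 - 2)) = 12*(8/(-2)) = 12*(8*(-1/2)) = 12*(-4) = -48)
(480 + (-185 + 59)/(107 + 239))*f = (480 + (-185 + 59)/(107 + 239))*(-48) = (480 - 126/346)*(-48) = (480 - 126*1/346)*(-48) = (480 - 63/173)*(-48) = (82977/173)*(-48) = -3982896/173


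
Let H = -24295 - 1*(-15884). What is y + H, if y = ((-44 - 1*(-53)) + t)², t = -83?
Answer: -2935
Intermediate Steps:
H = -8411 (H = -24295 + 15884 = -8411)
y = 5476 (y = ((-44 - 1*(-53)) - 83)² = ((-44 + 53) - 83)² = (9 - 83)² = (-74)² = 5476)
y + H = 5476 - 8411 = -2935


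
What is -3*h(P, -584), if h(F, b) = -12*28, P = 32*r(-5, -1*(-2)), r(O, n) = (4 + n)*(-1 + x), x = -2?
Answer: 1008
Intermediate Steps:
r(O, n) = -12 - 3*n (r(O, n) = (4 + n)*(-1 - 2) = (4 + n)*(-3) = -12 - 3*n)
P = -576 (P = 32*(-12 - (-3)*(-2)) = 32*(-12 - 3*2) = 32*(-12 - 6) = 32*(-18) = -576)
h(F, b) = -336
-3*h(P, -584) = -3*(-336) = 1008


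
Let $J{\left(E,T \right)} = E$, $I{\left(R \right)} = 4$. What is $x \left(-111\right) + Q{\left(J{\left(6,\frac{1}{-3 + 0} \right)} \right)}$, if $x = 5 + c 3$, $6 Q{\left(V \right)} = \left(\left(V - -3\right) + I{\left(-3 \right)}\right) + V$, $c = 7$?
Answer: $- \frac{17297}{6} \approx -2882.8$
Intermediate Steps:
$Q{\left(V \right)} = \frac{7}{6} + \frac{V}{3}$ ($Q{\left(V \right)} = \frac{\left(\left(V - -3\right) + 4\right) + V}{6} = \frac{\left(\left(V + 3\right) + 4\right) + V}{6} = \frac{\left(\left(3 + V\right) + 4\right) + V}{6} = \frac{\left(7 + V\right) + V}{6} = \frac{7 + 2 V}{6} = \frac{7}{6} + \frac{V}{3}$)
$x = 26$ ($x = 5 + 7 \cdot 3 = 5 + 21 = 26$)
$x \left(-111\right) + Q{\left(J{\left(6,\frac{1}{-3 + 0} \right)} \right)} = 26 \left(-111\right) + \left(\frac{7}{6} + \frac{1}{3} \cdot 6\right) = -2886 + \left(\frac{7}{6} + 2\right) = -2886 + \frac{19}{6} = - \frac{17297}{6}$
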